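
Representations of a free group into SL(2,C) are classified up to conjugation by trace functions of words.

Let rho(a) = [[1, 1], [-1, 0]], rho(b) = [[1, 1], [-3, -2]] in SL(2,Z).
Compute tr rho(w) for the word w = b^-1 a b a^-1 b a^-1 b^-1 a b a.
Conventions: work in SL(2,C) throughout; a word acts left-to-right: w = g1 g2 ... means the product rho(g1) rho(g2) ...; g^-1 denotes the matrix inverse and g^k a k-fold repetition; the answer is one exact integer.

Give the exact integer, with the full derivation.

-51

rho(b^-1) = [[-2, -1], [3, 1]]
... * rho(a) = [[1, 1], [-1, 0]]  ->  [[-1, -2], [2, 3]]
... * rho(b) = [[1, 1], [-3, -2]]  ->  [[5, 3], [-7, -4]]
... * rho(a^-1) = [[0, -1], [1, 1]]  ->  [[3, -2], [-4, 3]]
... * rho(b) = [[1, 1], [-3, -2]]  ->  [[9, 7], [-13, -10]]
... * rho(a^-1) = [[0, -1], [1, 1]]  ->  [[7, -2], [-10, 3]]
... * rho(b^-1) = [[-2, -1], [3, 1]]  ->  [[-20, -9], [29, 13]]
... * rho(a) = [[1, 1], [-1, 0]]  ->  [[-11, -20], [16, 29]]
... * rho(b) = [[1, 1], [-3, -2]]  ->  [[49, 29], [-71, -42]]
... * rho(a) = [[1, 1], [-1, 0]]  ->  [[20, 49], [-29, -71]]
tr = 20 + -71 = -51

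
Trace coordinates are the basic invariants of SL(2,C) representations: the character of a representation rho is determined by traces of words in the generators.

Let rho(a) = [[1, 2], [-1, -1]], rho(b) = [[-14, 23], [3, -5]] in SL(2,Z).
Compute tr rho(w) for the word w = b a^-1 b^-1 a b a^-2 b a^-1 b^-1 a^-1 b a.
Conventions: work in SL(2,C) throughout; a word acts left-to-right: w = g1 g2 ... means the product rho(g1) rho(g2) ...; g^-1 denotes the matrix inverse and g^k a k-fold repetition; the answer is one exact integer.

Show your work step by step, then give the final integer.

528163064

rho(b) = [[-14, 23], [3, -5]]
... * rho(a^-1) = [[-1, -2], [1, 1]]  ->  [[37, 51], [-8, -11]]
... * rho(b^-1) = [[-5, -23], [-3, -14]]  ->  [[-338, -1565], [73, 338]]
... * rho(a) = [[1, 2], [-1, -1]]  ->  [[1227, 889], [-265, -192]]
... * rho(b) = [[-14, 23], [3, -5]]  ->  [[-14511, 23776], [3134, -5135]]
... * rho(a^-1) = [[-1, -2], [1, 1]]  ->  [[38287, 52798], [-8269, -11403]]
... * rho(a^-1) = [[-1, -2], [1, 1]]  ->  [[14511, -23776], [-3134, 5135]]
... * rho(b) = [[-14, 23], [3, -5]]  ->  [[-274482, 452633], [59281, -97757]]
... * rho(a^-1) = [[-1, -2], [1, 1]]  ->  [[727115, 1001597], [-157038, -216319]]
... * rho(b^-1) = [[-5, -23], [-3, -14]]  ->  [[-6640366, -30746003], [1434147, 6640340]]
... * rho(a^-1) = [[-1, -2], [1, 1]]  ->  [[-24105637, -17465271], [5206193, 3772046]]
... * rho(b) = [[-14, 23], [3, -5]]  ->  [[285083105, -467103296], [-61570564, 100882209]]
... * rho(a) = [[1, 2], [-1, -1]]  ->  [[752186401, 1037269506], [-162452773, -224023337]]
tr = 752186401 + -224023337 = 528163064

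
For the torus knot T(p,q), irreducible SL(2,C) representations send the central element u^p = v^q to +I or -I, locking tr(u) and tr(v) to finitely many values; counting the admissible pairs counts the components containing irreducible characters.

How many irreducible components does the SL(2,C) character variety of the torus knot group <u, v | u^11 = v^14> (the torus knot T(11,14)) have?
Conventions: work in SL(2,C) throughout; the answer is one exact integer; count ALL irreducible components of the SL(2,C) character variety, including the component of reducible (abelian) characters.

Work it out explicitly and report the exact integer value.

In the torus knot group T(11,14), u^11 = v^14 is central, so an irreducible representation sends it to +I or -I (Schur).
On an irreducible component, tr(u) is locked at 2*cos(pi*alpha/11) for some alpha in 1..10, and tr(v) at 2*cos(pi*beta/14) for some beta in 1..13.
u^11 = (-1)^alpha I and v^14 = (-1)^beta I must agree, so alpha and beta have equal parity.
Enumerate parity-matched pairs: 5*7 odd-odd plus 5*6 even-even gives 65.
components with irreducible characters: 65; plus the single component of reducible (abelian) characters: total 66.

66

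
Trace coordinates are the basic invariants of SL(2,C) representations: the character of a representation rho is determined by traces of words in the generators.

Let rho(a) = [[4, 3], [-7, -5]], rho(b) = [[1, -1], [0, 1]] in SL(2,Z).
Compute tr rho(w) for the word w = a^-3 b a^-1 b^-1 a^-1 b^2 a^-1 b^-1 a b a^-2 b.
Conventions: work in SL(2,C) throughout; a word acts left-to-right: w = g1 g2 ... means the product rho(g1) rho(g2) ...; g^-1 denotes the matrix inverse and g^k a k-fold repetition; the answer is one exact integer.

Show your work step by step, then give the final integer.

-55294

rho(a^-1) = [[-5, -3], [7, 4]]
... * rho(a^-1) = [[-5, -3], [7, 4]]  ->  [[4, 3], [-7, -5]]
... * rho(a^-1) = [[-5, -3], [7, 4]]  ->  [[1, 0], [0, 1]]
... * rho(b) = [[1, -1], [0, 1]]  ->  [[1, -1], [0, 1]]
... * rho(a^-1) = [[-5, -3], [7, 4]]  ->  [[-12, -7], [7, 4]]
... * rho(b^-1) = [[1, 1], [0, 1]]  ->  [[-12, -19], [7, 11]]
... * rho(a^-1) = [[-5, -3], [7, 4]]  ->  [[-73, -40], [42, 23]]
... * rho(b) = [[1, -1], [0, 1]]  ->  [[-73, 33], [42, -19]]
... * rho(b) = [[1, -1], [0, 1]]  ->  [[-73, 106], [42, -61]]
... * rho(a^-1) = [[-5, -3], [7, 4]]  ->  [[1107, 643], [-637, -370]]
... * rho(b^-1) = [[1, 1], [0, 1]]  ->  [[1107, 1750], [-637, -1007]]
... * rho(a) = [[4, 3], [-7, -5]]  ->  [[-7822, -5429], [4501, 3124]]
... * rho(b) = [[1, -1], [0, 1]]  ->  [[-7822, 2393], [4501, -1377]]
... * rho(a^-1) = [[-5, -3], [7, 4]]  ->  [[55861, 33038], [-32144, -19011]]
... * rho(a^-1) = [[-5, -3], [7, 4]]  ->  [[-48039, -35431], [27643, 20388]]
... * rho(b) = [[1, -1], [0, 1]]  ->  [[-48039, 12608], [27643, -7255]]
tr = -48039 + -7255 = -55294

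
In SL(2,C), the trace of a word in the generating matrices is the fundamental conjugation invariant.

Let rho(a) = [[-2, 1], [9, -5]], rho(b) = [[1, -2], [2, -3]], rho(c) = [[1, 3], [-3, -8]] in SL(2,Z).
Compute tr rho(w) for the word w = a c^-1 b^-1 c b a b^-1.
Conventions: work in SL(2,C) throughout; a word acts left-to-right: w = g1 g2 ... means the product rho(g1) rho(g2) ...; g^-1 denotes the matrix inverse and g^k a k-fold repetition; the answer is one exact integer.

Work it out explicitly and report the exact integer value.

rho(a) = [[-2, 1], [9, -5]]
... * rho(c^-1) = [[-8, -3], [3, 1]]  ->  [[19, 7], [-87, -32]]
... * rho(b^-1) = [[-3, 2], [-2, 1]]  ->  [[-71, 45], [325, -206]]
... * rho(c) = [[1, 3], [-3, -8]]  ->  [[-206, -573], [943, 2623]]
... * rho(b) = [[1, -2], [2, -3]]  ->  [[-1352, 2131], [6189, -9755]]
... * rho(a) = [[-2, 1], [9, -5]]  ->  [[21883, -12007], [-100173, 54964]]
... * rho(b^-1) = [[-3, 2], [-2, 1]]  ->  [[-41635, 31759], [190591, -145382]]
tr = -41635 + -145382 = -187017

-187017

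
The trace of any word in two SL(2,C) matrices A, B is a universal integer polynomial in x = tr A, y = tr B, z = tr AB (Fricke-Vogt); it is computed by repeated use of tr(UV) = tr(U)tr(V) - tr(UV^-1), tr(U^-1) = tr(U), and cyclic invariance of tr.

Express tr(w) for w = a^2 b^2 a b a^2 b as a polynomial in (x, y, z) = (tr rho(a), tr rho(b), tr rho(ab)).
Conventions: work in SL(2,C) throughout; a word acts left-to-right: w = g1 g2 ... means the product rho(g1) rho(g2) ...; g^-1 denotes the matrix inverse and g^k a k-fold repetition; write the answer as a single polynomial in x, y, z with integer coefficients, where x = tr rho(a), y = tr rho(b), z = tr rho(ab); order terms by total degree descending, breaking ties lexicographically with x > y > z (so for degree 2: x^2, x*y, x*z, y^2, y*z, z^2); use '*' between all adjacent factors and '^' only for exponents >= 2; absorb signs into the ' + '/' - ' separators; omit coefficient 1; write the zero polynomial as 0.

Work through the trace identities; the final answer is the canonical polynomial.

x^2*y*z^3 - x^3*z^2 - 2*x*y^2*z^2 + x^2*y*z + y^3*z + x*z^2 - 2*y*z + x

trace(a b a b) = trace(a b) trace(a b) - trace(1) = z^2 - 2
trace(a b a b a b) = trace(a b a b) trace(a b) - trace(b a) = z^3 - 3*z
and trace(b a b) = trace(b) trace(a b) - trace(a) = y*z - x
next, trace(a b a b a) = trace(a) trace(b a b a) - trace(b a b) = x*z^2 - y*z - x
trace(b^2 a b a b a) = trace(b) trace(a b a b a b) - trace(a b a b a) = y*z^3 - x*z^2 - 2*y*z + x
trace(a b a) = trace(a) trace(b a) - trace(b) = x*z - y
trace(b a b a b) = trace(b) trace(a b a b) - trace(a b a) = y*z^2 - x*z - y
and trace(b^2 a b a b) = trace(b) trace(b a b a b) - trace(b a b a) = y^2*z^2 - x*y*z - y^2 - z^2 + 2
and trace(b a^2 b^2 a b a) = trace(a) trace(b^2 a b a b a) - trace(b^2 a b a b) = x*y*z^3 - x^2*z^2 - y^2*z^2 - x*y*z + x^2 + y^2 + z^2 - 2
trace(a b a^2) = trace(a) trace(a b a) - trace(a b) = x^2*z - x*y - z
trace(a^2 b^2 a b) = trace(b) trace(a b a^2 b) - trace(a b a^2) = x*y*z^2 - x^2*z - y^2*z + z
trace(a^2) = trace(a) trace(a) - trace(1) = x^2 - 2
and trace(a^3) = trace(a) trace(a^2) - trace(a) = x^3 - 3*x
next, trace(a^2 b^2 a) = trace(b) trace(a^3 b) - trace(a^3) = x^2*y*z - x^3 - x*y^2 - y*z + 3*x
and trace(b a^2 b^2 a b) = trace(b) trace(a^2 b^2 a b) - trace(a^2 b^2 a) = x*y^2*z^2 - 2*x^2*y*z - y^3*z + x^3 + x*y^2 + 2*y*z - 3*x
trace(a^2 b^2 a b a^2 b) = trace(a) trace(b a^2 b^2 a b a) - trace(b a^2 b^2 a b) = x^2*y*z^3 - x^3*z^2 - 2*x*y^2*z^2 + x^2*y*z + y^3*z + x*z^2 - 2*y*z + x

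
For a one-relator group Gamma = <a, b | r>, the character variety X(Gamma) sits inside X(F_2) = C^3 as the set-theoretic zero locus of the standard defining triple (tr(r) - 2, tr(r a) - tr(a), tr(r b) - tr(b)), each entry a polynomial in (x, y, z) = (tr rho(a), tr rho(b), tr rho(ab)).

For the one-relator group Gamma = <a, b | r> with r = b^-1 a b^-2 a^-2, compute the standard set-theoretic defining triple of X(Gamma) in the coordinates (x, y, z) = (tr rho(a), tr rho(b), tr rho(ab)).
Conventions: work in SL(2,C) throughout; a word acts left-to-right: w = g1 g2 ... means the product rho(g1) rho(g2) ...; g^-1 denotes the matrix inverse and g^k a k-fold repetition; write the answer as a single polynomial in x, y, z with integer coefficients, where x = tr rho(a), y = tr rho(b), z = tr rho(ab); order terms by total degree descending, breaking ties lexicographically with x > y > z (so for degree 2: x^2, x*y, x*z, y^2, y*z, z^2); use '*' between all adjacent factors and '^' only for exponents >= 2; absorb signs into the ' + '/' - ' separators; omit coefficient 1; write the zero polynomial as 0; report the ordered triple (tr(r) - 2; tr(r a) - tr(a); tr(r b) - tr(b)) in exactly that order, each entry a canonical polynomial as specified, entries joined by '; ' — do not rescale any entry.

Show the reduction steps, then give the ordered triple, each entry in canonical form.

tr(a b^-1) = tr(a)*tr(b) - tr(a b)  (eliminate b^-1) = x*y - z
tr(b^-1 a b^-1) = tr(a b^-1)*tr(b) - tr(a)  (eliminate b^-1) = x*y^2 - y*z - x
tr(b^-1 a b^-2) = tr(b^-1 a b^-1)*tr(b) - tr(b^-1 a)  (eliminate b^-1) = x*y^3 - y^2*z - 2*x*y + z
tr(a^2) = tr(a)*tr(a) - tr(1)  (reduce the a square) = x^2 - 2
tr(a^2 b) = tr(a)*tr(b a) - tr(b)  (reduce the a square) = x*z - y
tr(a b^-1 a) = tr(a^2)*tr(b) - tr(a^2 b)  (eliminate b^-1) = x^2*y - x*z - y
tr(a b a b) = tr(b a)*tr(b a) - tr(1)  (split on b) = z^2 - 2
tr(a b^-1 a b) = tr(a b a)*tr(b) - tr(a b a b)  (eliminate b^-1) = x*y*z - y^2 - z^2 + 2
tr(b^-1 a b^-1 a) = tr(a b^-1 a)*tr(b) - tr(a b^-1 a b)  (eliminate b^-1) = x^2*y^2 - 2*x*y*z + z^2 - 2
tr(b^-1 a b^-2 a) = tr(b^-1 a b^-1 a)*tr(b) - tr(b^-1 a b^-1 a b)  (eliminate b^-1) = x^2*y^3 - 2*x*y^2*z - x^2*y + y*z^2 + x*z - y
tr(b^-1 a b^-2 a^-1) = tr(b^-1 a b^-2)*tr(a) - tr(b^-1 a b^-2 a)  (eliminate a^-1) = x*y^2*z - x^2*y - y*z^2 + y
tr(b^-1 a b^-2 a^-2) = tr(b^-1 a b^-2 a^-1)*tr(a) - tr(b^-1 a b^-2)  (eliminate a^-1) = x^2*y^2*z - x^3*y - x*y^3 - x*y*z^2 + y^2*z + 3*x*y - z
tr(b^-2) = tr(b^-1)*tr(b) - tr(1) = y^2 - 2
tr(b^-2 a^-1) = tr(b^-2)*tr(a) - tr(b^-2 a) = y*z - x
assemble the triple (tr(r) - 2; tr(r a) - x; tr(r b) - y)

x^2*y^2*z - x^3*y - x*y^3 - x*y*z^2 + y^2*z + 3*x*y - z - 2; x*y^2*z - x^2*y - y*z^2 - x + y; y*z - x - y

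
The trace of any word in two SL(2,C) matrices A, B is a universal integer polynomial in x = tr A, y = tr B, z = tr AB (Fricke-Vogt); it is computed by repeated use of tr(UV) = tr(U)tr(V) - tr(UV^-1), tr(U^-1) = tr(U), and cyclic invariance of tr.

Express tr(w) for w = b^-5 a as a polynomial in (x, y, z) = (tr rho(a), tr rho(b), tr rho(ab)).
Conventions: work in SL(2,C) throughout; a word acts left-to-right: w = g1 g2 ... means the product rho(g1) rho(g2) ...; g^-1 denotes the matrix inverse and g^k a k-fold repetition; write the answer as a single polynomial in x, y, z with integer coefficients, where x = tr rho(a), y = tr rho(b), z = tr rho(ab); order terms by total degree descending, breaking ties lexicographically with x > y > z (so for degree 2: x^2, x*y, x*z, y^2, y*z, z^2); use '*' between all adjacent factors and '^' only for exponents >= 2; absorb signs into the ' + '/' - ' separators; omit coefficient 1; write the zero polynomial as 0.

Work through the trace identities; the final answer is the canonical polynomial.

tr(b^-1 a) = tr(a)*tr(b) - tr(a b)   [inverse elimination on b] = x*y - z
tr(b^-2 a) = tr(b^-1 a)*tr(b) - tr(b^-1 a b)   [inverse elimination on b] = x*y^2 - y*z - x
tr(b^-3 a) = tr(b^-2 a)*tr(b) - tr(b^-2 a b)   [inverse elimination on b] = x*y^3 - y^2*z - 2*x*y + z
tr(b^-3 a b^-1) = tr(b^-3 a)*tr(b) - tr(b^-3 a b)   [inverse elimination on b] = x*y^4 - y^3*z - 3*x*y^2 + 2*y*z + x
tr(b^-5 a) = tr(b^-3 a b^-1)*tr(b) - tr(b^-3 a)   [inverse elimination on b] = x*y^5 - y^4*z - 4*x*y^3 + 3*y^2*z + 3*x*y - z

x*y^5 - y^4*z - 4*x*y^3 + 3*y^2*z + 3*x*y - z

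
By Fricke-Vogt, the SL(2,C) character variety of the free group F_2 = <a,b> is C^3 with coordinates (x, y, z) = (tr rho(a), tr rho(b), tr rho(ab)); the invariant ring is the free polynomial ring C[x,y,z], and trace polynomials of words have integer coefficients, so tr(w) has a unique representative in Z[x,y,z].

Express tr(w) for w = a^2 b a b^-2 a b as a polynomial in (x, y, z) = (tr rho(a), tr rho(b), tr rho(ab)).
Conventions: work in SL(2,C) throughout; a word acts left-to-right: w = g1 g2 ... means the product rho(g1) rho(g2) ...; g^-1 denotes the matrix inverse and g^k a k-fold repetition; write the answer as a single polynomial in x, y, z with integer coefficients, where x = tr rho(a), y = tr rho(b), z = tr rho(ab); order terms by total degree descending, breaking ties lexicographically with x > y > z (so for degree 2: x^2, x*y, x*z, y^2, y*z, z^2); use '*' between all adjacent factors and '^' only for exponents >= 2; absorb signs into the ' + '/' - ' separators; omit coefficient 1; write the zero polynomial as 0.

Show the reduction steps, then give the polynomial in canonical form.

x^2*y^2*z^2 - 2*x*y^3*z - x*y*z^3 - x^2*z^2 + y^4 + y^2*z^2 + 4*x*y*z - 4*y^2 + 2

tr(b a b a) = tr(a b)*tr(a b) - tr(1)   [split at a repeated a] = z^2 - 2
tr(b a b) = tr(b)*tr(a b) - tr(a)   [square of b] = y*z - x
tr(b a^2 b a) = tr(a)*tr(b a b a) - tr(b a b)   [square of a] = x*z^2 - y*z - x
next, tr(a^2 b) = tr(a)*tr(b a) - tr(b)   [square of a] = x*z - y
tr(a^2) = tr(a)*tr(a) - tr(1)   [square of a] = x^2 - 2
tr(b a^2 b) = tr(b)*tr(a^2 b) - tr(a^2)   [square of b] = x*y*z - x^2 - y^2 + 2
tr(a b a^2 b a) = tr(a)*tr(b a^2 b a) - tr(b a^2 b)   [square of a] = x^2*z^2 - 2*x*y*z + y^2 - 2
tr(b a b a b a) = tr(a b)*tr(a b a b) - tr(a^-1 b^-1)   [split at a repeated a] = z^3 - 3*z
next, tr(b a b a b) = tr(b)*tr(a b a b) - tr(a b a)   [square of b] = y*z^2 - x*z - y
next, tr(a b a^2 b a b) = tr(a)*tr(b a b a b a) - tr(b a b a b)   [square of a] = x*z^3 - y*z^2 - 2*x*z + y
and tr(b^-1 a b a^2 b a) = tr(a b a^2 b a)*tr(b) - tr(a b a^2 b a b)   [inverse elimination on b] = x^2*y*z^2 - 2*x*y^2*z - x*z^3 + y^3 + y*z^2 + 2*x*z - 3*y
and tr(a^2 b a b^-2 a b) = tr(b^-1 a b a^2 b a)*tr(b) - tr(b^-1 a b a^2 b a b)   [inverse elimination on b] = x^2*y^2*z^2 - 2*x*y^3*z - x*y*z^3 - x^2*z^2 + y^4 + y^2*z^2 + 4*x*y*z - 4*y^2 + 2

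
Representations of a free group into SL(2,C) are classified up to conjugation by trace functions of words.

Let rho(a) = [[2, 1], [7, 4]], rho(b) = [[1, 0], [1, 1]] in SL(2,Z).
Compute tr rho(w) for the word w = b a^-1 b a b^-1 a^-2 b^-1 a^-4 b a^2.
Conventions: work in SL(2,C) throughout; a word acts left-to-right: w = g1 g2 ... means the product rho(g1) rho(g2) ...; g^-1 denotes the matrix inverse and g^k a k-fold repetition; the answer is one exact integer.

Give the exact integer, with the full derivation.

rho(b) = [[1, 0], [1, 1]]
... * rho(a^-1) = [[4, -1], [-7, 2]]  ->  [[4, -1], [-3, 1]]
... * rho(b) = [[1, 0], [1, 1]]  ->  [[3, -1], [-2, 1]]
... * rho(a) = [[2, 1], [7, 4]]  ->  [[-1, -1], [3, 2]]
... * rho(b^-1) = [[1, 0], [-1, 1]]  ->  [[0, -1], [1, 2]]
... * rho(a^-1) = [[4, -1], [-7, 2]]  ->  [[7, -2], [-10, 3]]
... * rho(a^-1) = [[4, -1], [-7, 2]]  ->  [[42, -11], [-61, 16]]
... * rho(b^-1) = [[1, 0], [-1, 1]]  ->  [[53, -11], [-77, 16]]
... * rho(a^-1) = [[4, -1], [-7, 2]]  ->  [[289, -75], [-420, 109]]
... * rho(a^-1) = [[4, -1], [-7, 2]]  ->  [[1681, -439], [-2443, 638]]
... * rho(a^-1) = [[4, -1], [-7, 2]]  ->  [[9797, -2559], [-14238, 3719]]
... * rho(a^-1) = [[4, -1], [-7, 2]]  ->  [[57101, -14915], [-82985, 21676]]
... * rho(b) = [[1, 0], [1, 1]]  ->  [[42186, -14915], [-61309, 21676]]
... * rho(a) = [[2, 1], [7, 4]]  ->  [[-20033, -17474], [29114, 25395]]
... * rho(a) = [[2, 1], [7, 4]]  ->  [[-162384, -89929], [235993, 130694]]
tr = -162384 + 130694 = -31690

-31690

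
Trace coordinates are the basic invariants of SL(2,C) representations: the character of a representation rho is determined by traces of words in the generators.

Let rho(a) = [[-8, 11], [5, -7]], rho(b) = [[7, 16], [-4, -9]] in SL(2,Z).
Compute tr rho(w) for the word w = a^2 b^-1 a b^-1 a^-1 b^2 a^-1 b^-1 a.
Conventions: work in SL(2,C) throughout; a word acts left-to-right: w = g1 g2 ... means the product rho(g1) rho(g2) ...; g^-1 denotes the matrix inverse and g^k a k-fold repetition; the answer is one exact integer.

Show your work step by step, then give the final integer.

94216613

rho(a) = [[-8, 11], [5, -7]]
... * rho(a) = [[-8, 11], [5, -7]]  ->  [[119, -165], [-75, 104]]
... * rho(b^-1) = [[-9, -16], [4, 7]]  ->  [[-1731, -3059], [1091, 1928]]
... * rho(a) = [[-8, 11], [5, -7]]  ->  [[-1447, 2372], [912, -1495]]
... * rho(b^-1) = [[-9, -16], [4, 7]]  ->  [[22511, 39756], [-14188, -25057]]
... * rho(a^-1) = [[-7, -11], [-5, -8]]  ->  [[-356357, -565669], [224601, 356524]]
... * rho(b) = [[7, 16], [-4, -9]]  ->  [[-231823, -610691], [146111, 384900]]
... * rho(b) = [[7, 16], [-4, -9]]  ->  [[820003, 1787051], [-516823, -1126324]]
... * rho(a^-1) = [[-7, -11], [-5, -8]]  ->  [[-14675276, -23316441], [9249381, 14695645]]
... * rho(b^-1) = [[-9, -16], [4, 7]]  ->  [[38811720, 71589329], [-24461849, -45120581]]
... * rho(a) = [[-8, 11], [5, -7]]  ->  [[47452885, -74196383], [-29908113, 46763728]]
tr = 47452885 + 46763728 = 94216613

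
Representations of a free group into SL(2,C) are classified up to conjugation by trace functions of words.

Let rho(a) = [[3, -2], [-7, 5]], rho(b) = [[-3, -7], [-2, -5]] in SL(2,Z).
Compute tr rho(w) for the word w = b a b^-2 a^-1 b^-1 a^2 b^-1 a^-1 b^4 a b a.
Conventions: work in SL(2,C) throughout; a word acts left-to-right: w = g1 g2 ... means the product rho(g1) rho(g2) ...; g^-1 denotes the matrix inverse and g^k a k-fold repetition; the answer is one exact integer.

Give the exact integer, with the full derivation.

-31490800760152

rho(b) = [[-3, -7], [-2, -5]]
... * rho(a) = [[3, -2], [-7, 5]]  ->  [[40, -29], [29, -21]]
... * rho(b^-1) = [[-5, 7], [2, -3]]  ->  [[-258, 367], [-187, 266]]
... * rho(b^-1) = [[-5, 7], [2, -3]]  ->  [[2024, -2907], [1467, -2107]]
... * rho(a^-1) = [[5, 2], [7, 3]]  ->  [[-10229, -4673], [-7414, -3387]]
... * rho(b^-1) = [[-5, 7], [2, -3]]  ->  [[41799, -57584], [30296, -41737]]
... * rho(a) = [[3, -2], [-7, 5]]  ->  [[528485, -371518], [383047, -269277]]
... * rho(a) = [[3, -2], [-7, 5]]  ->  [[4186081, -2914560], [3034080, -2112479]]
... * rho(b^-1) = [[-5, 7], [2, -3]]  ->  [[-26759525, 38046247], [-19395358, 27575997]]
... * rho(a^-1) = [[5, 2], [7, 3]]  ->  [[132526104, 60619691], [96055189, 43937275]]
... * rho(b) = [[-3, -7], [-2, -5]]  ->  [[-518817694, -1230781183], [-376040117, -892072698]]
... * rho(b) = [[-3, -7], [-2, -5]]  ->  [[4018015448, 9785629773], [2912265747, 7092644309]]
... * rho(b) = [[-3, -7], [-2, -5]]  ->  [[-31625305890, -77054257001], [-22922085859, -55849081774]]
... * rho(b) = [[-3, -7], [-2, -5]]  ->  [[248984431672, 606648426235], [180464421125, 439700009883]]
... * rho(a) = [[3, -2], [-7, 5]]  ->  [[-3499585688629, 2535273267831], [-2536506805806, 1837571207165]]
... * rho(b) = [[-3, -7], [-2, -5]]  ->  [[5428210530225, 11820733481248], [3934378003088, 8567691604817]]
... * rho(a) = [[3, -2], [-7, 5]]  ->  [[-66460502778061, 48247246345790], [-48170707224455, 34969702017909]]
tr = -66460502778061 + 34969702017909 = -31490800760152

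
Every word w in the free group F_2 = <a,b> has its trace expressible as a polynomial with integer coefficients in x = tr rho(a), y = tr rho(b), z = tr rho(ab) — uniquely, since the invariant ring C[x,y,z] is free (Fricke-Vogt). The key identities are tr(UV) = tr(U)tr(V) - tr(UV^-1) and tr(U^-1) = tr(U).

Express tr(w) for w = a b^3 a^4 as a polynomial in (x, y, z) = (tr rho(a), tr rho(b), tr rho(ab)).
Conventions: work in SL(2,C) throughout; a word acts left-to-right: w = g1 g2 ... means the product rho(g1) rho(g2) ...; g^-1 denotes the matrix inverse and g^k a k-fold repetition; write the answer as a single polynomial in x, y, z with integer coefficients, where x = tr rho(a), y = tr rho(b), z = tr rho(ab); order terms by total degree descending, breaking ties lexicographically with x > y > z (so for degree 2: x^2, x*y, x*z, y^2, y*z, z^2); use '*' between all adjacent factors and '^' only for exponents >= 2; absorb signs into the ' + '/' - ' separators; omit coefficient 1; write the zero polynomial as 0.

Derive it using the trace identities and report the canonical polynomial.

trace(b a b) = trace(b) trace(a b) - trace(a)  (reduce the b square) = y*z - x
trace(b^3 a) = trace(b) trace(b a b) - trace(b a)  (reduce the b square) = y^2*z - x*y - z
apply: trace(b^2) = trace(b) trace(b) - trace(1)  (reduce the b square) = y^2 - 2
trace(b^3) = trace(b) trace(b^2) - trace(b)  (reduce the b square) = y^3 - 3*y
apply: trace(b^3 a^2) = trace(a) trace(b^3 a) - trace(b^3)  (reduce the a square) = x*y^2*z - x^2*y - y^3 - x*z + 3*y
apply: trace(a b^3 a^2) = trace(a) trace(b^3 a^2) - trace(b^3 a)  (reduce the a square) = x^2*y^2*z - x^3*y - x*y^3 - x^2*z - y^2*z + 4*x*y + z
trace(b^3 a^4) = trace(a) trace(a b^3 a^2) - trace(a b^3 a)  (reduce the a square) = x^3*y^2*z - x^4*y - x^2*y^3 - x^3*z - 2*x*y^2*z + 5*x^2*y + y^3 + 2*x*z - 3*y
apply: trace(a b^3 a^4) = trace(a) trace(b^3 a^4) - trace(b^3 a^3)  (reduce the a square) = x^4*y^2*z - x^5*y - x^3*y^3 - x^4*z - 3*x^2*y^2*z + 6*x^3*y + 2*x*y^3 + 3*x^2*z + y^2*z - 7*x*y - z

x^4*y^2*z - x^5*y - x^3*y^3 - x^4*z - 3*x^2*y^2*z + 6*x^3*y + 2*x*y^3 + 3*x^2*z + y^2*z - 7*x*y - z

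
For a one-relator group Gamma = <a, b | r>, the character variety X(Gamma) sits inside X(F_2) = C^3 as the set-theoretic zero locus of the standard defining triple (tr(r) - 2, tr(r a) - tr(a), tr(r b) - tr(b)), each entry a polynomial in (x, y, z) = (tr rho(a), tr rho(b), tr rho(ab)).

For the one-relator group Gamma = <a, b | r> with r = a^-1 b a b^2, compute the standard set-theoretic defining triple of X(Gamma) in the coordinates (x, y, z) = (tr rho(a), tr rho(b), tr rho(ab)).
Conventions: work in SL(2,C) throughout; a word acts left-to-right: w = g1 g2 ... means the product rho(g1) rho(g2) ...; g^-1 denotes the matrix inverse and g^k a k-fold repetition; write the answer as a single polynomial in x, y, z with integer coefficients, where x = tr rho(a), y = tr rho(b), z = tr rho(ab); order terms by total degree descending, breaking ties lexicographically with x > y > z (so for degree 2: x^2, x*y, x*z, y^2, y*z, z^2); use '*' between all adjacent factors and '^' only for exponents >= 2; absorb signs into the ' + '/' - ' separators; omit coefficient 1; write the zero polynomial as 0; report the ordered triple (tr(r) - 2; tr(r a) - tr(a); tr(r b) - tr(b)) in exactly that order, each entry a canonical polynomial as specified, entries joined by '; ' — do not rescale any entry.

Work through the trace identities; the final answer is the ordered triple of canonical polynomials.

x*y^2*z - x^2*y - y*z^2 + y - 2; y^2*z - x*y - x - z; x*y^3*z - x^2*y^2 - y^2*z^2 - x*y*z + x^2 + y^2 + z^2 - y - 2

trace(a b^2) = trace(b) * trace(a b) - trace(a) = y*z - x
trace(b a b^2) = trace(b) * trace(a b^2) - trace(a b) = y^2*z - x*y - z
trace(a b a b) = trace(b a) * trace(b a) - trace(1)   [split at repeated b] = z^2 - 2
trace(a b a) = trace(a) * trace(b a) - trace(b) = x*z - y
trace(b a b^2 a) = trace(b) * trace(a b a b) - trace(a b a) = y*z^2 - x*z - y
trace(a^-1 b a b^2) = trace(b a b^2) * trace(a) - trace(b a b^2 a) = x*y^2*z - x^2*y - y*z^2 + y
trace(b a b^3) = trace(b) * trace(b^2 a b) - trace(b^2 a) = y^3*z - x*y^2 - 2*y*z + x
trace(b a b^3 a) = trace(b) * trace(a b a b^2) - trace(a b a b) = y^2*z^2 - x*y*z - y^2 - z^2 + 2
trace(a^-1 b a b^3) = trace(b a b^3) * trace(a) - trace(b a b^3 a) = x*y^3*z - x^2*y^2 - y^2*z^2 - x*y*z + x^2 + y^2 + z^2 - 2
assemble the triple (trace(r) - 2; trace(r a) - x; trace(r b) - y)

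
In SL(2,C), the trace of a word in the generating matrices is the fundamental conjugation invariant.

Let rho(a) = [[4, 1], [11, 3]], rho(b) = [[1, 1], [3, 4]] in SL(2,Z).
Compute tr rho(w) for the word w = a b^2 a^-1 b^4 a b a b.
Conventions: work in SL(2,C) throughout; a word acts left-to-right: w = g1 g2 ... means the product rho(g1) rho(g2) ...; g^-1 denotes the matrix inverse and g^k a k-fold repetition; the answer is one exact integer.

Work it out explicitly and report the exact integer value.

rho(a) = [[4, 1], [11, 3]]
... * rho(b) = [[1, 1], [3, 4]]  ->  [[7, 8], [20, 23]]
... * rho(b) = [[1, 1], [3, 4]]  ->  [[31, 39], [89, 112]]
... * rho(a^-1) = [[3, -1], [-11, 4]]  ->  [[-336, 125], [-965, 359]]
... * rho(b) = [[1, 1], [3, 4]]  ->  [[39, 164], [112, 471]]
... * rho(b) = [[1, 1], [3, 4]]  ->  [[531, 695], [1525, 1996]]
... * rho(b) = [[1, 1], [3, 4]]  ->  [[2616, 3311], [7513, 9509]]
... * rho(b) = [[1, 1], [3, 4]]  ->  [[12549, 15860], [36040, 45549]]
... * rho(a) = [[4, 1], [11, 3]]  ->  [[224656, 60129], [645199, 172687]]
... * rho(b) = [[1, 1], [3, 4]]  ->  [[405043, 465172], [1163260, 1335947]]
... * rho(a) = [[4, 1], [11, 3]]  ->  [[6737064, 1800559], [19348457, 5171101]]
... * rho(b) = [[1, 1], [3, 4]]  ->  [[12138741, 13939300], [34861760, 40032861]]
tr = 12138741 + 40032861 = 52171602

52171602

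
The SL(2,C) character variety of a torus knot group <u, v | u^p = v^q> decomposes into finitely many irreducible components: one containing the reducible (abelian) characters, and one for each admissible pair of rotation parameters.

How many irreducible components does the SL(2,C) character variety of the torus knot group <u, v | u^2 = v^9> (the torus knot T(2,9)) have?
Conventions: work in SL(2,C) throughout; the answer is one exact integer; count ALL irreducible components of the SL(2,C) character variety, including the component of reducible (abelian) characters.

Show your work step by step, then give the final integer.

Gamma = < u, v | u^2 = v^9 > (torus knot T(2,9)); the central element u^2 = v^9 acts as +I or -I in any irreducible SL(2,C) representation.
So on each irreducible component the traces are pinned: tr(u) = 2*cos(pi*alpha/2) with 1 <= alpha <= 1, tr(v) = 2*cos(pi*beta/9) with 1 <= beta <= 8.
u^2 = (-1)^alpha I and v^9 = (-1)^beta I must agree, so alpha and beta have equal parity.
count pairs: odd alpha (1 choices) x odd beta (4), plus even alpha (0) x even beta (4): 1*4 + 0*4 = 4.
That is 4 components of irreducible characters, and with the reducible (abelian) component the total is 5.

5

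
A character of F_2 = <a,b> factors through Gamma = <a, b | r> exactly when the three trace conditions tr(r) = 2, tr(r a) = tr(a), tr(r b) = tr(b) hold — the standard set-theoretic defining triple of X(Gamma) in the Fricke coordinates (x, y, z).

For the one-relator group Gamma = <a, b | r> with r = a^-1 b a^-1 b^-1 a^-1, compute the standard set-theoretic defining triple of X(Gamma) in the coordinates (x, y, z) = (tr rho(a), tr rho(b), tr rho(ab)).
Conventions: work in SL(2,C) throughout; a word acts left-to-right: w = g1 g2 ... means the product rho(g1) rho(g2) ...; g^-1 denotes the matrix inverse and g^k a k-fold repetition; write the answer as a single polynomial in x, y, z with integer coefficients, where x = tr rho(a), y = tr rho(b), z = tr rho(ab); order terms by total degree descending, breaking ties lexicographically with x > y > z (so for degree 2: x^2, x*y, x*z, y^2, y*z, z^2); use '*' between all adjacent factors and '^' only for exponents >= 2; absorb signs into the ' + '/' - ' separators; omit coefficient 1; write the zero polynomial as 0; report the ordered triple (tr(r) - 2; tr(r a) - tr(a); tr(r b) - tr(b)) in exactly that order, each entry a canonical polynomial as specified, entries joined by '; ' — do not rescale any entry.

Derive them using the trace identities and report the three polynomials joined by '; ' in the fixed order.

tr(a^-1 b) = tr(b)*tr(a) - tr(b a) = x*y - z
use: tr(a^-1 b a^-1) = tr(a^-1 b)*tr(a) - tr(a^-1 b a) = x^2*y - x*z - y
use: tr(b^2) = tr(b)*tr(b) - tr(1) = y^2 - 2
tr(b^2 a) = tr(b)*tr(a b) - tr(a) = y*z - x
tr(b a^-1 b) = tr(b^2)*tr(a) - tr(b^2 a) = x*y^2 - y*z - x
apply: tr(b a b a) = tr(b a)*tr(b a) - tr(1)   [split at repeated b] = z^2 - 2
use: tr(b a^-1 b a) = tr(b a b)*tr(a) - tr(b a b a) = x*y*z - x^2 - z^2 + 2
tr(a^-1 b a^-1 b) = tr(b a^-1 b)*tr(a) - tr(b a^-1 b a) = x^2*y^2 - 2*x*y*z + z^2 - 2
use: tr(a^-1 b a^-1 b^-1) = tr(a^-1 b a^-1)*tr(b) - tr(a^-1 b a^-1 b) = x*y*z - y^2 - z^2 + 2
tr(a^-1 b a^-1 b^-1 a^-1) = tr(a^-1 b a^-1 b^-1)*tr(a) - tr(a^-1 b a^-1 b^-1 a) = x^2*y*z - x*y^2 - x*z^2 + x
tr(b a^-2 b) = tr(b^2 a^-1)*tr(a) - tr(b^2) = x^2*y^2 - x*y*z - x^2 - y^2 + 2
tr(b a^-2 b a) = tr(b a b a^-1)*tr(a) - tr(b a b) = x^2*y*z - x^3 - x*z^2 - y*z + 3*x
use: tr(a^-1 b a^-1 b a^-1) = tr(b a^-2 b)*tr(a) - tr(b a^-2 b a) = x^3*y^2 - 2*x^2*y*z - x*y^2 + x*z^2 + y*z - x
tr(b^3) = tr(b)*tr(b^2) - tr(b) = y^3 - 3*y
tr(b^3 a) = tr(b)*tr(b a b) - tr(b a) = y^2*z - x*y - z
tr(b^2 a^-1 b) = tr(b^3)*tr(a) - tr(b^3 a) = x*y^3 - y^2*z - 2*x*y + z
tr(a b a) = tr(a)*tr(b a) - tr(b) = x*z - y
tr(b a b^2 a) = tr(b)*tr(a b a b) - tr(a b a) = y*z^2 - x*z - y
use: tr(b^2 a^-1 b a) = tr(b a b^2)*tr(a) - tr(b a b^2 a) = x*y^2*z - x^2*y - y*z^2 + y
use: tr(b a^-1 b a^-1 b) = tr(b^2 a^-1 b)*tr(a) - tr(b^2 a^-1 b a) = x^2*y^3 - 2*x*y^2*z - x^2*y + y*z^2 + x*z - y
apply: tr(b a b a b a) = tr(a b)*tr(a b a b) - tr(a^-1 b^-1) = z^3 - 3*z
use: tr(b a^-1 b a b a) = tr(b a b a b)*tr(a) - tr(b a b a b a) = x*y*z^2 - x^2*z - z^3 - x*y + 3*z
tr(b a^-1 b a^-1 b a) = tr(b a^-1 b a b)*tr(a) - tr(b a^-1 b a b a) = x^2*y^2*z - x^3*y - 2*x*y*z^2 + x^2*z + z^3 + 2*x*y - 3*z
tr(a^-1 b a^-1 b a^-1 b) = tr(b a^-1 b a^-1 b)*tr(a) - tr(b a^-1 b a^-1 b a) = x^3*y^3 - 3*x^2*y^2*z + 3*x*y*z^2 - z^3 - 3*x*y + 3*z
tr(a^-1 b a^-1 b^-1 a^-1 b) = tr(a^-1 b a^-1 b a^-1)*tr(b) - tr(a^-1 b a^-1 b a^-1 b) = x^2*y^2*z - x*y^3 - 2*x*y*z^2 + y^2*z + z^3 + 2*x*y - 3*z
assemble the triple (tr(r) - 2; tr(r a) - x; tr(r b) - y)

x^2*y*z - x*y^2 - x*z^2 + x - 2; x*y*z - y^2 - z^2 - x + 2; x^2*y^2*z - x*y^3 - 2*x*y*z^2 + y^2*z + z^3 + 2*x*y - y - 3*z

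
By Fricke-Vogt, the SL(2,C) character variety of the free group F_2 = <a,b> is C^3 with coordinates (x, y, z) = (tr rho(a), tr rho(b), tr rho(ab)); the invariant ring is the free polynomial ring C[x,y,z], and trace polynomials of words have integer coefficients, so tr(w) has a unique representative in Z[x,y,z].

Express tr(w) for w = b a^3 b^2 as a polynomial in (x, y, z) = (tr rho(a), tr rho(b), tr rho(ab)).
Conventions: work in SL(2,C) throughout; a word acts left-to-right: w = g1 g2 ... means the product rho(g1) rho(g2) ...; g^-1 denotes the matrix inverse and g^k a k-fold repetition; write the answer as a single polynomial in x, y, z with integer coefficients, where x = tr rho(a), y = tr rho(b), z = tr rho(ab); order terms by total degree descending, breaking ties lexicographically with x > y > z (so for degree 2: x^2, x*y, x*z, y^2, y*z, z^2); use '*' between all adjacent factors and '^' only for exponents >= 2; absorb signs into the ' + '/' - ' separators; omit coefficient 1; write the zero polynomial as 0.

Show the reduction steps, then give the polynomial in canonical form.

x^2*y^2*z - x^3*y - x*y^3 - x^2*z - y^2*z + 4*x*y + z

trace(b^2 a) = trace(b) * trace(a b) - trace(a) = y*z - x
trace(b^2) = trace(b) * trace(b) - trace(1) = y^2 - 2
use: trace(a^2 b^2) = trace(a) * trace(b^2 a) - trace(b^2) = x*y*z - x^2 - y^2 + 2
trace(a^2 b) = trace(a) * trace(b a) - trace(b) = x*z - y
use: trace(b^3 a^2) = trace(b) * trace(a^2 b^2) - trace(a^2 b) = x*y^2*z - x^2*y - y^3 - x*z + 3*y
trace(b^3 a) = trace(b) * trace(b a b) - trace(b a) = y^2*z - x*y - z
use: trace(b a^3 b^2) = trace(a) * trace(b^3 a^2) - trace(b^3 a) = x^2*y^2*z - x^3*y - x*y^3 - x^2*z - y^2*z + 4*x*y + z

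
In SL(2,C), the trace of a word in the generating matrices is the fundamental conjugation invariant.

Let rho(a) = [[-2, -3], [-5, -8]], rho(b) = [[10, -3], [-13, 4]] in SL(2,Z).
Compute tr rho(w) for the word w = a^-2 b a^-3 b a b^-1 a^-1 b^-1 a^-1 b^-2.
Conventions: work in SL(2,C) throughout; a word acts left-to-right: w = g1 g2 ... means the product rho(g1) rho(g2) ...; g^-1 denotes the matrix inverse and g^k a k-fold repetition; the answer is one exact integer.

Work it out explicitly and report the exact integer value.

rho(a^-1) = [[-8, 3], [5, -2]]
... * rho(a^-1) = [[-8, 3], [5, -2]]  ->  [[79, -30], [-50, 19]]
... * rho(b) = [[10, -3], [-13, 4]]  ->  [[1180, -357], [-747, 226]]
... * rho(a^-1) = [[-8, 3], [5, -2]]  ->  [[-11225, 4254], [7106, -2693]]
... * rho(a^-1) = [[-8, 3], [5, -2]]  ->  [[111070, -42183], [-70313, 26704]]
... * rho(a^-1) = [[-8, 3], [5, -2]]  ->  [[-1099475, 417576], [696024, -264347]]
... * rho(b) = [[10, -3], [-13, 4]]  ->  [[-16423238, 4968729], [10396751, -3145460]]
... * rho(a) = [[-2, -3], [-5, -8]]  ->  [[8002831, 9519882], [-5066202, -6026573]]
... * rho(b^-1) = [[4, 3], [13, 10]]  ->  [[155769790, 119207313], [-98610257, -75464336]]
... * rho(a^-1) = [[-8, 3], [5, -2]]  ->  [[-650121755, 228894744], [411560376, -144902099]]
... * rho(b^-1) = [[4, 3], [13, 10]]  ->  [[375144652, 338582175], [-237485783, -214339862]]
... * rho(a^-1) = [[-8, 3], [5, -2]]  ->  [[-1308246341, 448269606], [828186954, -283777625]]
... * rho(b^-1) = [[4, 3], [13, 10]]  ->  [[594519514, 557957037], [-376361309, -353215388]]
... * rho(b^-1) = [[4, 3], [13, 10]]  ->  [[9631519537, 7363128912], [-6097245280, -4661237807]]
tr = 9631519537 + -4661237807 = 4970281730

4970281730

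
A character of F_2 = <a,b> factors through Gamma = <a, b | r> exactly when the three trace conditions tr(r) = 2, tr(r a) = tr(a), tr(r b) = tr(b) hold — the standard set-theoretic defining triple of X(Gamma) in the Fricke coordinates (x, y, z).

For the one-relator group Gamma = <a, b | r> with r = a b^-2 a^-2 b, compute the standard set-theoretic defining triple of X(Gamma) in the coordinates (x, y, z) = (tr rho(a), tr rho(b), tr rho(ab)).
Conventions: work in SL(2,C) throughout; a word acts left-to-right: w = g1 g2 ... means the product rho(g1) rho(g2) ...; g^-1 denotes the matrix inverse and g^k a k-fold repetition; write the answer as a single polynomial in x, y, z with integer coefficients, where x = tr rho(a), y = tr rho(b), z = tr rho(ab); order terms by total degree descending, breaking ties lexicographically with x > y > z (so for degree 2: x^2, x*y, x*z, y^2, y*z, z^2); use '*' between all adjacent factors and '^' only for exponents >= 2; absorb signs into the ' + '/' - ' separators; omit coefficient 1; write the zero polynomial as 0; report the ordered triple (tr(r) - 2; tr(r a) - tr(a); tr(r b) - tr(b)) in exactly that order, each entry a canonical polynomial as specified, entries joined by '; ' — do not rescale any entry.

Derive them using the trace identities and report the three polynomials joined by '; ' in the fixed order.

trace(b a b) = trace(b)*trace(a b) - trace(a) = y*z - x
and trace(b a b a) = trace(a b)*trace(a b) - trace(1)   [split at repeated a] = z^2 - 2
and trace(a^-1 b a b) = trace(b a b)*trace(a) - trace(b a b a) = x*y*z - x^2 - z^2 + 2
trace(b a b^-1 a^-1) = trace(a^-1 b a)*trace(b) - trace(a^-1 b a b) = -x*y*z + x^2 + y^2 + z^2 - 2
trace(a^-2 b a b^-1) = trace(b a b^-1 a^-1)*trace(a) - trace(b a b^-1) = -x^2*y*z + x^3 + x*y^2 + x*z^2 - 3*x
trace(a^-1 b) = trace(b)*trace(a) - trace(b a) = x*y - z
trace(a b^-2 a^-2 b) = trace(a^-2 b a b^-1)*trace(b) - trace(a^-2 b a) = -x^2*y^2*z + x^3*y + x*y^3 + x*y*z^2 - 4*x*y + z
and trace(b^2) = trace(b)*trace(b) - trace(1)   [square of b] = y^2 - 2
trace(b a^2 b) = trace(a)*trace(b^2 a) - trace(b^2)   [square of a] = x*y*z - x^2 - y^2 + 2
next, trace(b a^2 b a) = trace(a)*trace(b a b a) - trace(b a b)   [square of a] = x*z^2 - y*z - x
next, trace(b a^2 b a^-1) = trace(b a^2 b)*trace(a) - trace(b a^2 b a)   [inverse elimination on a] = x^2*y*z - x^3 - x*y^2 - x*z^2 + y*z + 3*x
trace(a^-2 b a^2 b) = trace(b a^2 b a^-1)*trace(a) - trace(b a^2 b)   [inverse elimination on a] = x^3*y*z - x^4 - x^2*y^2 - x^2*z^2 + 4*x^2 + y^2 - 2
trace(b^-1 a^-2 b a^2) = trace(a^-2 b a^2)*trace(b) - trace(a^-2 b a^2 b)   [inverse elimination on b] = -x^3*y*z + x^4 + x^2*y^2 + x^2*z^2 - 4*x^2 + 2
next, trace(a b^-2 a^-2 b a) = trace(b^-1 a^-2 b a^2)*trace(b) - trace(b^-1 a^-2 b a^2 b)   [inverse elimination on b] = -x^3*y^2*z + x^4*y + x^2*y^3 + x^2*y*z^2 - 4*x^2*y + y
trace(a^-1 b^2) = trace(b^2)*trace(a) - trace(b^2 a)   [inverse elimination on a] = x*y^2 - y*z - x
and trace(b^2 a b) = trace(b)*trace(a b^2) - trace(a b)   [square of b] = y^2*z - x*y - z
trace(a b a) = trace(a)*trace(b a) - trace(b)   [square of a] = x*z - y
trace(b^2 a b a) = trace(b)*trace(a b a b) - trace(a b a)   [square of b] = y*z^2 - x*z - y
next, trace(b^2 a b a^-1) = trace(b^2 a b)*trace(a) - trace(b^2 a b a)   [inverse elimination on a] = x*y^2*z - x^2*y - y*z^2 + y
trace(a^-2 b^2 a b) = trace(b^2 a b a^-1)*trace(a) - trace(b^2 a b)   [inverse elimination on a] = x^2*y^2*z - x^3*y - x*y*z^2 - y^2*z + 2*x*y + z
and trace(a^-2 b^2 a b^-1) = trace(a^-2 b^2 a)*trace(b) - trace(a^-2 b^2 a b)   [inverse elimination on b] = -x^2*y^2*z + x^3*y + x*y^3 + x*y*z^2 - 3*x*y - z
trace(a b^-2 a^-2 b^2) = trace(a^-2 b^2 a b^-1)*trace(b) - trace(a^-2 b^2 a)   [inverse elimination on b] = -x^2*y^3*z + x^3*y^2 + x*y^4 + x*y^2*z^2 - 4*x*y^2 + x
assemble the triple (trace(r) - 2; trace(r a) - x; trace(r b) - y)

-x^2*y^2*z + x^3*y + x*y^3 + x*y*z^2 - 4*x*y + z - 2; -x^3*y^2*z + x^4*y + x^2*y^3 + x^2*y*z^2 - 4*x^2*y - x + y; -x^2*y^3*z + x^3*y^2 + x*y^4 + x*y^2*z^2 - 4*x*y^2 + x - y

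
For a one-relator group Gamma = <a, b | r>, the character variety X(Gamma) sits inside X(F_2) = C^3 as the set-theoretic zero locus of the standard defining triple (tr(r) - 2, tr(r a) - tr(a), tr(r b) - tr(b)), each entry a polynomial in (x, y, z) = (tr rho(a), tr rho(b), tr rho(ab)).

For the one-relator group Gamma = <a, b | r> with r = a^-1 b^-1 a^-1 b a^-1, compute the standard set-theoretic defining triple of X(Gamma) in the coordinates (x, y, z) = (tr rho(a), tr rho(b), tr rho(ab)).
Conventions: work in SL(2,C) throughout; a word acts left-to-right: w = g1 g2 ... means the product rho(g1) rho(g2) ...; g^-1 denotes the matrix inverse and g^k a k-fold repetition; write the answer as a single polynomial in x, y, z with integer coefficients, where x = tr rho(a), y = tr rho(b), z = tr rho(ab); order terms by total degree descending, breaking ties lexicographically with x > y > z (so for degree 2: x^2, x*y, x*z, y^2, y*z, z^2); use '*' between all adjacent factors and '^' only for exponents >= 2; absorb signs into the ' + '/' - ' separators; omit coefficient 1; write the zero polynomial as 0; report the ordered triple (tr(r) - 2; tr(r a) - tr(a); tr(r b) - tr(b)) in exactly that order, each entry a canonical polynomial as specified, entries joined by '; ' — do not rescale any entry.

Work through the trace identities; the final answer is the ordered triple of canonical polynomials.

trace(a^-1 b) = trace(b) * trace(a) - trace(b a)   [inverse elimination on a] = x*y - z
trace(b a^-2) = trace(a^-1 b) * trace(a) - trace(a^-1 b a)   [inverse elimination on a] = x^2*y - x*z - y
trace(a^-1 b a^-2) = trace(b a^-2) * trace(a) - trace(b a^-1)   [inverse elimination on a] = x^3*y - x^2*z - 2*x*y + z
trace(b^2) = trace(b) * trace(b) - trace(1)   [square of b] = y^2 - 2
trace(b^2 a) = trace(b) * trace(a b) - trace(a)   [square of b] = y*z - x
trace(b a^-1 b) = trace(b^2) * trace(a) - trace(b^2 a)   [inverse elimination on a] = x*y^2 - y*z - x
trace(b a b a) = trace(a b) * trace(a b) - trace(1)   [split at a repeated a] = z^2 - 2
trace(b a^-1 b a) = trace(b a b) * trace(a) - trace(b a b a)   [inverse elimination on a] = x*y*z - x^2 - z^2 + 2
trace(b a^-1 b a^-1) = trace(b a^-1 b) * trace(a) - trace(b a^-1 b a)   [inverse elimination on a] = x^2*y^2 - 2*x*y*z + z^2 - 2
trace(a^-1 b a^-2 b) = trace(b a^-1 b a^-1) * trace(a) - trace(b a^-1 b)   [inverse elimination on a] = x^3*y^2 - 2*x^2*y*z - x*y^2 + x*z^2 + y*z - x
trace(a^-1 b^-1 a^-1 b a^-1) = trace(a^-1 b a^-2) * trace(b) - trace(a^-1 b a^-2 b)   [inverse elimination on b] = x^2*y*z - x*y^2 - x*z^2 + x
trace(b a^-1 b^-1 a) = trace(a b a^-1) * trace(b) - trace(a b a^-1 b)   [inverse elimination on b] = -x*y*z + x^2 + y^2 + z^2 - 2
trace(a^-1 b^-1 a^-1 b) = trace(b a^-1 b^-1) * trace(a) - trace(b a^-1 b^-1 a)   [inverse elimination on a] = x*y*z - y^2 - z^2 + 2
trace(b a b^2) = trace(b) * trace(a b^2) - trace(a b) = y^2*z - x*y - z
trace(a b a) = trace(a) * trace(b a) - trace(b) = x*z - y
trace(b a b^2 a) = trace(b) * trace(a b a b) - trace(a b a) = y*z^2 - x*z - y
trace(a b^2 a^-1 b) = trace(b a b^2) * trace(a) - trace(b a b^2 a) = x*y^2*z - x^2*y - y*z^2 + y
trace(b a^-1 b^-1 a b) = trace(a b^2 a^-1) * trace(b) - trace(a b^2 a^-1 b) = -x*y^2*z + x^2*y + y^3 + y*z^2 - 3*y
trace(b a b a b a) = trace(a b) * trace(a b a b) - trace(a^-1 b^-1)   [split at repeated a] = z^3 - 3*z
trace(a b a b a^-1 b) = trace(b a b a b) * trace(a) - trace(b a b a b a) = x*y*z^2 - x^2*z - z^3 - x*y + 3*z
trace(b a^-1 b^-1 a b a) = trace(a b a b a^-1) * trace(b) - trace(a b a b a^-1 b) = -x*y*z^2 + x^2*z + y^2*z + z^3 - 3*z
trace(b a^-1 b a^-1 b^-1 a) = trace(b a^-1 b^-1 a b) * trace(a) - trace(b a^-1 b^-1 a b a) = -x^2*y^2*z + x^3*y + x*y^3 + 2*x*y*z^2 - x^2*z - y^2*z - z^3 - 3*x*y + 3*z
trace(a^-1 b^-1 a^-1 b a^-1 b) = trace(b a^-1 b a^-1 b^-1) * trace(a) - trace(b a^-1 b a^-1 b^-1 a) = x^2*y^2*z - x*y^3 - 2*x*y*z^2 + y^2*z + z^3 + 2*x*y - 3*z
assemble the triple (trace(r) - 2; trace(r a) - x; trace(r b) - y)

x^2*y*z - x*y^2 - x*z^2 + x - 2; x*y*z - y^2 - z^2 - x + 2; x^2*y^2*z - x*y^3 - 2*x*y*z^2 + y^2*z + z^3 + 2*x*y - y - 3*z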